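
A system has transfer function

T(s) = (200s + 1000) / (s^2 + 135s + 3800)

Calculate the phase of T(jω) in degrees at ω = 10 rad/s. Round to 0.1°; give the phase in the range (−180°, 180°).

Substitute s = j10:
Numerator: 200(j10) + 1000 = 1000 + j2000
Denominator: (j10)^2 + 135(j10) + 3800 = 3700 + j1350
|N| = √(1000² + 2000²) ≈ 2236.1, ∠N ≈ 63.43°
|D| = √(3700² + 1350²) ≈ 3938.6, ∠D ≈ 20.05°
∠T = 63.43° − 20.05° = 43.38°

43.4°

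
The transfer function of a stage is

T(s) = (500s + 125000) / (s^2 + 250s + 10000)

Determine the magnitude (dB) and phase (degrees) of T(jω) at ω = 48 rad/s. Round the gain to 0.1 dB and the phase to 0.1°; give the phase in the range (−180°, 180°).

19.0 dB, -46.5°

Substitute s = j48:
Numerator: 500(j48) + 125000 = 125000 + j24000
Denominator: (j48)^2 + 250(j48) + 10000 = 7696 + j12000
|N| = √(125000² + 24000²) ≈ 1.2728e+05, ∠N ≈ 10.87°
|D| = √(7696² + 12000²) ≈ 14256, ∠D ≈ 57.33°
|T| = 1.2728e+05 / 14256 ≈ 8.9282
Gain = 20 log₁₀(8.9282) ≈ 19.02 dB
∠T = 10.87° − 57.33° = -46.46°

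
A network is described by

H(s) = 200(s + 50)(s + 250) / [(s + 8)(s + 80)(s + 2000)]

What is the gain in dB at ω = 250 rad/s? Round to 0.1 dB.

At s = jω = j250:
zero (s+50): 50 + j250 → |·| = √(50²+250²) = √65000 ≈ 254.95, ∠ = arctan(250/50) ≈ 78.69°
zero (s+250): 250 + j250 → |·| = √(250²+250²) = √125000 ≈ 353.55, ∠ = arctan(250/250) ≈ 45.00°
pole (s+8): 8 + j250 → |·| = √(8²+250²) = √62564 ≈ 250.13, ∠ = arctan(250/8) ≈ 88.17°
pole (s+80): 80 + j250 → |·| = √(80²+250²) = √68900 ≈ 262.49, ∠ = arctan(250/80) ≈ 72.26°
pole (s+2000): 2000 + j250 → |·| = √(2000²+250²) = √4062500 ≈ 2015.6, ∠ = arctan(250/2000) ≈ 7.13°
|H| = 200 · 90138 / 1.3234e+08 ≈ 0.13622
Gain = 20 log₁₀(0.13622) ≈ -17.32 dB

-17.3 dB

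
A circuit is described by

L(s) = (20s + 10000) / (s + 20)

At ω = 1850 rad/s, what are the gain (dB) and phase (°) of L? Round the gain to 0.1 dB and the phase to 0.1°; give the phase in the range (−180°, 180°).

Substitute s = j1850:
Numerator: 20(j1850) + 10000 = 10000 + j37000
Denominator: (j1850) + 20 = 20 + j1850
|N| = √(10000² + 37000²) ≈ 38328, ∠N ≈ 74.88°
|D| = √(20² + 1850²) ≈ 1850.1, ∠D ≈ 89.38°
|L| = 38328 / 1850.1 ≈ 20.717
Gain = 20 log₁₀(20.717) ≈ 26.33 dB
∠L = 74.88° − 89.38° = -14.50°

26.3 dB, -14.5°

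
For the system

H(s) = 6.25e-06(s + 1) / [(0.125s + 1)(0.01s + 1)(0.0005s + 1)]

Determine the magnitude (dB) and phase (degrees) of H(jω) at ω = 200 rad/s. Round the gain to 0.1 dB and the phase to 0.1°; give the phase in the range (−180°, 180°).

At ω = 200 rad/s:
zero (1 + j200·1) = 1 + j200 → |·| ≈ 200, ∠ ≈ 89.71°
pole (1 + j200·0.125) = 1 + j25 → |·| ≈ 25.02, ∠ ≈ 87.71°
pole (1 + j200·0.01) = 1 + j2 → |·| ≈ 2.2361, ∠ ≈ 63.43°
pole (1 + j200·0.0005) = 1 + j0.1 → |·| ≈ 1.005, ∠ ≈ 5.71°
|H| = 6.25e-06 · 200 / (25.02 · 2.2361 · 1.005) ≈ 2.2231e-05
Gain = 20 log₁₀(2.2231e-05) ≈ -93.06 dB
∠H = (89.71°) − (87.71° + 63.43° + 5.71°) = -67.14°

-93.1 dB, -67.1°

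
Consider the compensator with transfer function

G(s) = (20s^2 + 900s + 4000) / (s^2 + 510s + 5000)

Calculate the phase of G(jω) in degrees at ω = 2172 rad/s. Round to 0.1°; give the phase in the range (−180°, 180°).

12.0°

Substitute s = j2172:
Numerator: 20(j2172)^2 + 900(j2172) + 4000 = -94347680 + j1954800
Denominator: (j2172)^2 + 510(j2172) + 5000 = -4712584 + j1107720
|N| = √(94347680² + 1954800²) ≈ 9.4368e+07, ∠N ≈ 178.81°
|D| = √(4712584² + 1107720²) ≈ 4.841e+06, ∠D ≈ 166.77°
∠G = 178.81° − 166.77° = 12.04°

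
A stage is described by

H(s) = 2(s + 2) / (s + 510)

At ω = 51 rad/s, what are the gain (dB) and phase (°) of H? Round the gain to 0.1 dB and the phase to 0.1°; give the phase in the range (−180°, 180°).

At s = jω = j51:
zero (s+2): 2 + j51 → |·| = √(2²+51²) = √2605 ≈ 51.039, ∠ = arctan(51/2) ≈ 87.75°
pole (s+510): 510 + j51 → |·| = √(510²+51²) = √262701 ≈ 512.54, ∠ = arctan(51/510) ≈ 5.71°
|H| = 2 · 51.039 / 512.54 ≈ 0.19916
Gain = 20 log₁₀(0.19916) ≈ -14.02 dB
∠H = 87.75° − 5.71° = 82.04°

-14.0 dB, 82.0°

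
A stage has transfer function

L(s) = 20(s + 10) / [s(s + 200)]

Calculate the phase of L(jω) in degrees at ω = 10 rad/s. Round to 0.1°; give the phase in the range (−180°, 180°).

-47.9°

At s = jω = j10:
zero (s+10): 10 + j10 → |·| = √(10²+10²) = √200 ≈ 14.142, ∠ = arctan(10/10) ≈ 45.00°
pole (s+200): 200 + j10 → |·| = √(200²+10²) = √40100 ≈ 200.25, ∠ = arctan(10/200) ≈ 2.86°
pole at origin: |s| = 10, ∠ = 90.00° (in denominator)
∠L = 45.00° − 92.86° = -47.86°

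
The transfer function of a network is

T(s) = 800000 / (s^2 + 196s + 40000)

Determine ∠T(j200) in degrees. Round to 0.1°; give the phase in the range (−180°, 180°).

-90.0°

At s = jω = j200:
quadratic: (j200)² + 196·j200 + 40000 = 0 + j39200 → |·| ≈ 39200, ∠ ≈ 90.00°
∠T = 0.00° − 90.00° = -90.00°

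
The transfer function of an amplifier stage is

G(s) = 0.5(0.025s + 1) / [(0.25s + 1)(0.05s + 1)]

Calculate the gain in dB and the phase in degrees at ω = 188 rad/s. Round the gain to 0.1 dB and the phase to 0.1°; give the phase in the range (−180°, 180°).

-45.3 dB, -94.7°

At ω = 188 rad/s:
zero (1 + j188·0.025) = 1 + j4.7 → |·| ≈ 4.8052, ∠ ≈ 77.99°
pole (1 + j188·0.25) = 1 + j47 → |·| ≈ 47.011, ∠ ≈ 88.78°
pole (1 + j188·0.05) = 1 + j9.4 → |·| ≈ 9.453, ∠ ≈ 83.93°
|G| = 0.5 · 4.8052 / (47.011 · 9.453) ≈ 0.0054065
Gain = 20 log₁₀(0.0054065) ≈ -45.34 dB
∠G = (77.99°) − (88.78° + 83.93°) = -94.72°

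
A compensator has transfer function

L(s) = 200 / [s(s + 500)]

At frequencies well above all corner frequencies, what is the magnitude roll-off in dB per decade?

Each pole contributes −20 dB/decade at high frequency; each zero contributes +20 dB/decade.
Net: 0 zero(s) − 2 pole(s) → -40 dB/decade.

-40 dB/decade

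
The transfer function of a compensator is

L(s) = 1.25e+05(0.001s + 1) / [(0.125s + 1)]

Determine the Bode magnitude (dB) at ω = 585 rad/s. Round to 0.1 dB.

At ω = 585 rad/s:
zero (1 + j585·0.001) = 1 + j0.585 → |·| ≈ 1.1585, ∠ ≈ 30.33°
pole (1 + j585·0.125) = 1 + j73.125 → |·| ≈ 73.132, ∠ ≈ 89.22°
|L| = 1.25e+05 · 1.1585 / (73.132) ≈ 1980.2
Gain = 20 log₁₀(1980.2) ≈ 65.93 dB

65.9 dB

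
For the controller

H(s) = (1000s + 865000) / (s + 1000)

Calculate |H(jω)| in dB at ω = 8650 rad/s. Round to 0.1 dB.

Substitute s = j8650:
Numerator: 1000(j8650) + 865000 = 865000 + j8650000
Denominator: (j8650) + 1000 = 1000 + j8650
|N| = √(865000² + 8650000²) ≈ 8.6931e+06, ∠N ≈ 84.29°
|D| = √(1000² + 8650²) ≈ 8707.6, ∠D ≈ 83.41°
|H| = 8.6931e+06 / 8707.6 ≈ 998.33
Gain = 20 log₁₀(998.33) ≈ 59.99 dB

60.0 dB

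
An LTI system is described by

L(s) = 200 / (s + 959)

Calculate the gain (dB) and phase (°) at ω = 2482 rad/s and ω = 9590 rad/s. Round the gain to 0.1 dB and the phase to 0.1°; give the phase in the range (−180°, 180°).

ω = 2482: -22.5 dB, -68.9°; ω = 9590: -33.7 dB, -84.3°

At s = jω = j2482:
pole (s+959): 959 + j2482 → |·| = √(959²+2482²) = √7080005 ≈ 2660.8, ∠ = arctan(2482/959) ≈ 68.87°
|L| = 200 / 2660.8 ≈ 0.075165
Gain = 20 log₁₀(0.075165) ≈ -22.48 dB
∠L = 0.00° − 68.87° = -68.87°

At s = jω = j9590:
pole (s+959): 959 + j9590 → |·| = √(959²+9590²) = √92887781 ≈ 9637.8, ∠ = arctan(9590/959) ≈ 84.29°
|L| = 200 / 9637.8 ≈ 0.020752
Gain = 20 log₁₀(0.020752) ≈ -33.66 dB
∠L = 0.00° − 84.29° = -84.29°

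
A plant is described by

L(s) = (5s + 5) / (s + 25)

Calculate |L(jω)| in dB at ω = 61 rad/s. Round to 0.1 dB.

Substitute s = j61:
Numerator: 5(j61) + 5 = 5 + j305
Denominator: (j61) + 25 = 25 + j61
|N| = √(5² + 305²) ≈ 305.04, ∠N ≈ 89.06°
|D| = √(25² + 61²) ≈ 65.924, ∠D ≈ 67.71°
|L| = 305.04 / 65.924 ≈ 4.6271
Gain = 20 log₁₀(4.6271) ≈ 13.31 dB

13.3 dB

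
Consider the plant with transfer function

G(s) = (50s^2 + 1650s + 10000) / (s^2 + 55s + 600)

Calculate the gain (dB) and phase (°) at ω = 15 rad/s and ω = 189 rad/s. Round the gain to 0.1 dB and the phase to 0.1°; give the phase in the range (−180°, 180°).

Substitute s = j15:
Numerator: 50(j15)^2 + 1650(j15) + 10000 = -1250 + j24750
Denominator: (j15)^2 + 55(j15) + 600 = 375 + j825
|N| = √(1250² + 24750²) ≈ 24782, ∠N ≈ 92.89°
|D| = √(375² + 825²) ≈ 906.23, ∠D ≈ 65.56°
|G| = 24782 / 906.23 ≈ 27.346
Gain = 20 log₁₀(27.346) ≈ 28.74 dB
∠G = 92.89° − 65.56° = 27.33°

Substitute s = j189:
Numerator: 50(j189)^2 + 1650(j189) + 10000 = -1776050 + j311850
Denominator: (j189)^2 + 55(j189) + 600 = -35121 + j10395
|N| = √(1776050² + 311850²) ≈ 1.8032e+06, ∠N ≈ 170.04°
|D| = √(35121² + 10395²) ≈ 36627, ∠D ≈ 163.51°
|G| = 1.8032e+06 / 36627 ≈ 49.231
Gain = 20 log₁₀(49.231) ≈ 33.84 dB
∠G = 170.04° − 163.51° = 6.53°

ω = 15: 28.7 dB, 27.3°; ω = 189: 33.8 dB, 6.5°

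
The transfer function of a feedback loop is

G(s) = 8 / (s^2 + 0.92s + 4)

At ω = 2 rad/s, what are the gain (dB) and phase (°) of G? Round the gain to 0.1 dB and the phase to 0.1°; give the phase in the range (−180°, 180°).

12.8 dB, -90.0°

At s = jω = j2:
quadratic: (j2)² + 0.92·j2 + 4 = 0 + j1.84 → |·| ≈ 1.84, ∠ ≈ 90.00°
|G| = 8 / 1.84 ≈ 4.3478
Gain = 20 log₁₀(4.3478) ≈ 12.77 dB
∠G = 0.00° − 90.00° = -90.00°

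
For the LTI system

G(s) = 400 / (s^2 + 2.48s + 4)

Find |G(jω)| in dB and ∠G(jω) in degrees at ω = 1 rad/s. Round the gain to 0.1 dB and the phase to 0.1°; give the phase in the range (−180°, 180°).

40.2 dB, -39.6°

At s = jω = j1:
quadratic: (j1)² + 2.48·j1 + 4 = 3 + j2.48 → |·| ≈ 3.8924, ∠ ≈ 39.58°
|G| = 400 / 3.8924 ≈ 102.76
Gain = 20 log₁₀(102.76) ≈ 40.24 dB
∠G = 0.00° − 39.58° = -39.58°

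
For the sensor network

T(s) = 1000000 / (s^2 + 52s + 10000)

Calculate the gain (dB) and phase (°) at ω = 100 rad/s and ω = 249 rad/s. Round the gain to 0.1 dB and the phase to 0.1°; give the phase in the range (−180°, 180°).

At s = jω = j100:
quadratic: (j100)² + 52·j100 + 10000 = 0 + j5200 → |·| ≈ 5200, ∠ ≈ 90.00°
|T| = 1000000 / 5200 ≈ 192.31
Gain = 20 log₁₀(192.31) ≈ 45.68 dB
∠T = 0.00° − 90.00° = -90.00°

At s = jω = j249:
quadratic: (j249)² + 52·j249 + 10000 = -52001 + j12948 → |·| ≈ 53589, ∠ ≈ 166.02°
|T| = 1000000 / 53589 ≈ 18.661
Gain = 20 log₁₀(18.661) ≈ 25.42 dB
∠T = 0.00° − 166.02° = -166.02°

ω = 100: 45.7 dB, -90.0°; ω = 249: 25.4 dB, -166.0°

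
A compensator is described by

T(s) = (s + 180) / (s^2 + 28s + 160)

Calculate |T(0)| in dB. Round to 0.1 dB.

1.0 dB

T(0) = 180 / 160 = 1.125
20 log₁₀(1.125) ≈ 1.02 dB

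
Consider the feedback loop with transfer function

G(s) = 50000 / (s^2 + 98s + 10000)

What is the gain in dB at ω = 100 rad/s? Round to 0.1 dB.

14.2 dB

At s = jω = j100:
quadratic: (j100)² + 98·j100 + 10000 = 0 + j9800 → |·| ≈ 9800, ∠ ≈ 90.00°
|G| = 50000 / 9800 ≈ 5.102
Gain = 20 log₁₀(5.102) ≈ 14.15 dB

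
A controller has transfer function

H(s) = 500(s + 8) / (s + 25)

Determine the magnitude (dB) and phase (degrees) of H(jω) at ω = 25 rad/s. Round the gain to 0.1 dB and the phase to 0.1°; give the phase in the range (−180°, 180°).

At s = jω = j25:
zero (s+8): 8 + j25 → |·| = √(8²+25²) = √689 ≈ 26.249, ∠ = arctan(25/8) ≈ 72.26°
pole (s+25): 25 + j25 → |·| = √(25²+25²) = √1250 ≈ 35.355, ∠ = arctan(25/25) ≈ 45.00°
|H| = 500 · 26.249 / 35.355 ≈ 371.22
Gain = 20 log₁₀(371.22) ≈ 51.39 dB
∠H = 72.26° − 45.00° = 27.26°

51.4 dB, 27.3°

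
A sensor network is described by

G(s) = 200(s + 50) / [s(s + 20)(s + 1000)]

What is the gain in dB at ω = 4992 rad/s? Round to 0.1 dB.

-102.1 dB

At s = jω = j4992:
zero (s+50): 50 + j4992 → |·| = √(50²+4992²) = √24922564 ≈ 4992.3, ∠ = arctan(4992/50) ≈ 89.43°
pole (s+20): 20 + j4992 → |·| = √(20²+4992²) = √24920464 ≈ 4992, ∠ = arctan(4992/20) ≈ 89.77°
pole (s+1000): 1000 + j4992 → |·| = √(1000²+4992²) = √25920064 ≈ 5091.2, ∠ = arctan(4992/1000) ≈ 78.67°
pole at origin: |s| = 4992, ∠ = 90.00° (in denominator)
|G| = 200 · 4992.3 / 1.2687e+11 ≈ 7.8699e-06
Gain = 20 log₁₀(7.8699e-06) ≈ -102.08 dB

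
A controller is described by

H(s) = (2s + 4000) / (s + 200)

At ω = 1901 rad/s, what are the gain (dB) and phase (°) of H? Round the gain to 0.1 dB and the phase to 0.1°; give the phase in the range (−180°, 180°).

Substitute s = j1901:
Numerator: 2(j1901) + 4000 = 4000 + j3802
Denominator: (j1901) + 200 = 200 + j1901
|N| = √(4000² + 3802²) ≈ 5518.6, ∠N ≈ 43.55°
|D| = √(200² + 1901²) ≈ 1911.5, ∠D ≈ 83.99°
|H| = 5518.6 / 1911.5 ≈ 2.8871
Gain = 20 log₁₀(2.8871) ≈ 9.21 dB
∠H = 43.55° − 83.99° = -40.44°

9.2 dB, -40.4°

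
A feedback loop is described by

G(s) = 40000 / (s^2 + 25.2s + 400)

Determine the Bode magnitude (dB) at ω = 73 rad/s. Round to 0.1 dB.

17.6 dB

At s = jω = j73:
quadratic: (j73)² + 25.2·j73 + 400 = -4929 + j1839.6 → |·| ≈ 5261.1, ∠ ≈ 159.53°
|G| = 40000 / 5261.1 ≈ 7.603
Gain = 20 log₁₀(7.603) ≈ 17.62 dB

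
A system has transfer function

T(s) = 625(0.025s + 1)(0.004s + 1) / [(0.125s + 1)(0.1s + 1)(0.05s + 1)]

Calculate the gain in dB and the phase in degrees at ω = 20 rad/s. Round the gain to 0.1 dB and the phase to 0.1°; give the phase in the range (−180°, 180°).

At ω = 20 rad/s:
zero (1 + j20·0.025) = 1 + j0.5 → |·| ≈ 1.118, ∠ ≈ 26.57°
zero (1 + j20·0.004) = 1 + j0.08 → |·| ≈ 1.0032, ∠ ≈ 4.57°
pole (1 + j20·0.125) = 1 + j2.5 → |·| ≈ 2.6926, ∠ ≈ 68.20°
pole (1 + j20·0.1) = 1 + j2 → |·| ≈ 2.2361, ∠ ≈ 63.43°
pole (1 + j20·0.05) = 1 + j1 → |·| ≈ 1.4142, ∠ ≈ 45.00°
|T| = 625 · 1.118 · 1.0032 / (2.6926 · 2.2361 · 1.4142) ≈ 82.326
Gain = 20 log₁₀(82.326) ≈ 38.31 dB
∠T = (26.57° + 4.57°) − (68.20° + 63.43° + 45.00°) = -145.49°

38.3 dB, -145.5°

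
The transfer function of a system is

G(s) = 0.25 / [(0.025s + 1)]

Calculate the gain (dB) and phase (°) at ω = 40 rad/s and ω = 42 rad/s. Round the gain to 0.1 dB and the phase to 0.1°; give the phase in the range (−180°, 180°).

ω = 40: -15.1 dB, -45.0°; ω = 42: -15.3 dB, -46.4°

At ω = 40 rad/s:
pole (1 + j40·0.025) = 1 + j1 → |·| ≈ 1.4142, ∠ ≈ 45.00°
|G| = 0.25 · 1 / (1.4142) ≈ 0.17678
Gain = 20 log₁₀(0.17678) ≈ -15.05 dB
∠G = (0°) − (45.00°) = -45.00°

At ω = 42 rad/s:
pole (1 + j42·0.025) = 1 + j1.05 → |·| ≈ 1.45, ∠ ≈ 46.40°
|G| = 0.25 · 1 / (1.45) ≈ 0.17241
Gain = 20 log₁₀(0.17241) ≈ -15.27 dB
∠G = (0°) − (46.40°) = -46.40°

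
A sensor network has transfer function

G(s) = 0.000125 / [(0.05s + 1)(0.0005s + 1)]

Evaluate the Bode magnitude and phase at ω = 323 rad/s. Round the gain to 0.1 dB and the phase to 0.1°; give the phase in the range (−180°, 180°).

-102.4 dB, -95.6°

At ω = 323 rad/s:
pole (1 + j323·0.05) = 1 + j16.15 → |·| ≈ 16.181, ∠ ≈ 86.46°
pole (1 + j323·0.0005) = 1 + j0.1615 → |·| ≈ 1.013, ∠ ≈ 9.17°
|G| = 0.000125 · 1 / (16.181 · 1.013) ≈ 7.626e-06
Gain = 20 log₁₀(7.626e-06) ≈ -102.35 dB
∠G = (0°) − (86.46° + 9.17°) = -95.63°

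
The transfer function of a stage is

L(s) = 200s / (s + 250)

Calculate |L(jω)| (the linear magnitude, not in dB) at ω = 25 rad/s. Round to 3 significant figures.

19.9

At s = jω = j25:
zero at origin: s = j25 → |·| = 25, ∠ = 90.00°
pole (s+250): 250 + j25 → |·| = √(250²+25²) = √63125 ≈ 251.25, ∠ = arctan(25/250) ≈ 5.71°
|L| = 200 · 25 / 251.25 ≈ 19.9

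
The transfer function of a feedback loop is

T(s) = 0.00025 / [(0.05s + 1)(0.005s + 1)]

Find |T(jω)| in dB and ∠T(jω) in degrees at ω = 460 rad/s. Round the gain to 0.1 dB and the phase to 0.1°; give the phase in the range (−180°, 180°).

At ω = 460 rad/s:
pole (1 + j460·0.05) = 1 + j23 → |·| ≈ 23.022, ∠ ≈ 87.51°
pole (1 + j460·0.005) = 1 + j2.3 → |·| ≈ 2.508, ∠ ≈ 66.50°
|T| = 0.00025 · 1 / (23.022 · 2.508) ≈ 4.3298e-06
Gain = 20 log₁₀(4.3298e-06) ≈ -107.27 dB
∠T = (0°) − (87.51° + 66.50°) = -154.01°

-107.3 dB, -154.0°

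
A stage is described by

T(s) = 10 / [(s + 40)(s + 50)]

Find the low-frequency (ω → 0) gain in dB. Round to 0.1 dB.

T(0) = 10 / (40·50) = 0.005
20 log₁₀(0.005) ≈ -46.02 dB

-46.0 dB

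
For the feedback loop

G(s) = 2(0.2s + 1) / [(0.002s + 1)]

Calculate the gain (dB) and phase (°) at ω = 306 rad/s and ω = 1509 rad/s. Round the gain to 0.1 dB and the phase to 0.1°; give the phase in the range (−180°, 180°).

ω = 306: 40.4 dB, 57.6°; ω = 1509: 45.6 dB, 18.1°

At ω = 306 rad/s:
zero (1 + j306·0.2) = 1 + j61.2 → |·| ≈ 61.208, ∠ ≈ 89.06°
pole (1 + j306·0.002) = 1 + j0.612 → |·| ≈ 1.1724, ∠ ≈ 31.47°
|G| = 2 · 61.208 / (1.1724) ≈ 104.41
Gain = 20 log₁₀(104.41) ≈ 40.37 dB
∠G = (89.06°) − (31.47°) = 57.59°

At ω = 1509 rad/s:
zero (1 + j1509·0.2) = 1 + j301.8 → |·| ≈ 301.8, ∠ ≈ 89.81°
pole (1 + j1509·0.002) = 1 + j3.018 → |·| ≈ 3.1794, ∠ ≈ 71.67°
|G| = 2 · 301.8 / (3.1794) ≈ 189.85
Gain = 20 log₁₀(189.85) ≈ 45.57 dB
∠G = (89.81°) − (71.67°) = 18.14°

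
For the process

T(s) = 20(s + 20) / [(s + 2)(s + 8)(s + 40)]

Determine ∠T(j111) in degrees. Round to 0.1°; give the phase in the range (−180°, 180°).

-165.2°

At s = jω = j111:
zero (s+20): 20 + j111 → |·| = √(20²+111²) = √12721 ≈ 112.79, ∠ = arctan(111/20) ≈ 79.79°
pole (s+2): 2 + j111 → |·| = √(2²+111²) = √12325 ≈ 111.02, ∠ = arctan(111/2) ≈ 88.97°
pole (s+8): 8 + j111 → |·| = √(8²+111²) = √12385 ≈ 111.29, ∠ = arctan(111/8) ≈ 85.88°
pole (s+40): 40 + j111 → |·| = √(40²+111²) = √13921 ≈ 117.99, ∠ = arctan(111/40) ≈ 70.18°
∠T = 79.79° − 245.03° = -165.24°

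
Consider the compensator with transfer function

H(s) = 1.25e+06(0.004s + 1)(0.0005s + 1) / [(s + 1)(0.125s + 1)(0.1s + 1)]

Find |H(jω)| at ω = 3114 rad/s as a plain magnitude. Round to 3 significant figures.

At ω = 3114 rad/s:
zero (1 + j3114·0.004) = 1 + j12.456 → |·| ≈ 12.496, ∠ ≈ 85.41°
zero (1 + j3114·0.0005) = 1 + j1.557 → |·| ≈ 1.8505, ∠ ≈ 57.29°
pole (1 + j3114·1) = 1 + j3114 → |·| ≈ 3114, ∠ ≈ 89.98°
pole (1 + j3114·0.125) = 1 + j389.25 → |·| ≈ 389.25, ∠ ≈ 89.85°
pole (1 + j3114·0.1) = 1 + j311.4 → |·| ≈ 311.4, ∠ ≈ 89.82°
|H| = 1.25e+06 · 12.496 · 1.8505 / (3114 · 389.25 · 311.4) ≈ 0.076578

0.0766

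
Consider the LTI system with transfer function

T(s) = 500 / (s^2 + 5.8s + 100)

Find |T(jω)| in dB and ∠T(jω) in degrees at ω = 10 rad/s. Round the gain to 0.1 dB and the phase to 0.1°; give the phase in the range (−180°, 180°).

At s = jω = j10:
quadratic: (j10)² + 5.8·j10 + 100 = 0 + j58 → |·| ≈ 58, ∠ ≈ 90.00°
|T| = 500 / 58 ≈ 8.6207
Gain = 20 log₁₀(8.6207) ≈ 18.71 dB
∠T = 0.00° − 90.00° = -90.00°

18.7 dB, -90.0°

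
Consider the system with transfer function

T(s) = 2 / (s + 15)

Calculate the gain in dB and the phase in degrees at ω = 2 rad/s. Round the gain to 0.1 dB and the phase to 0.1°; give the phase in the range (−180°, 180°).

-17.6 dB, -7.6°

At s = jω = j2:
pole (s+15): 15 + j2 → |·| = √(15²+2²) = √229 ≈ 15.133, ∠ = arctan(2/15) ≈ 7.59°
|T| = 2 / 15.133 ≈ 0.13216
Gain = 20 log₁₀(0.13216) ≈ -17.58 dB
∠T = 0.00° − 7.59° = -7.59°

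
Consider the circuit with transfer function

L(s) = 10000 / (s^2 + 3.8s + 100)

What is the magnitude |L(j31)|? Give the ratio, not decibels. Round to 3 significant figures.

11.5

At s = jω = j31:
quadratic: (j31)² + 3.8·j31 + 100 = -861 + j117.8 → |·| ≈ 869.02, ∠ ≈ 172.21°
|L| = 10000 / 869.02 ≈ 11.507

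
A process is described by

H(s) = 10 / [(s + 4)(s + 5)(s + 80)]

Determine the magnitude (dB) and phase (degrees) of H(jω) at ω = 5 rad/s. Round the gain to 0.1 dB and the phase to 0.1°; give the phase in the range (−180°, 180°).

-51.2 dB, -99.9°

At s = jω = j5:
pole (s+4): 4 + j5 → |·| = √(4²+5²) = √41 ≈ 6.4031, ∠ = arctan(5/4) ≈ 51.34°
pole (s+5): 5 + j5 → |·| = √(5²+5²) = √50 ≈ 7.0711, ∠ = arctan(5/5) ≈ 45.00°
pole (s+80): 80 + j5 → |·| = √(80²+5²) = √6425 ≈ 80.156, ∠ = arctan(5/80) ≈ 3.58°
|H| = 10 / 3629.2 ≈ 0.0027554
Gain = 20 log₁₀(0.0027554) ≈ -51.20 dB
∠H = 0.00° − 99.92° = -99.92°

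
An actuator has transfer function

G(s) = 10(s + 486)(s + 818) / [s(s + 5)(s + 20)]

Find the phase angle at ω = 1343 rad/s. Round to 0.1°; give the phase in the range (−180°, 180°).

-140.2°

At s = jω = j1343:
zero (s+486): 486 + j1343 → |·| = √(486²+1343²) = √2039845 ≈ 1428.2, ∠ = arctan(1343/486) ≈ 70.11°
zero (s+818): 818 + j1343 → |·| = √(818²+1343²) = √2472773 ≈ 1572.5, ∠ = arctan(1343/818) ≈ 58.66°
pole (s+5): 5 + j1343 → |·| = √(5²+1343²) = √1803674 ≈ 1343, ∠ = arctan(1343/5) ≈ 89.79°
pole (s+20): 20 + j1343 → |·| = √(20²+1343²) = √1804049 ≈ 1343.1, ∠ = arctan(1343/20) ≈ 89.15°
pole at origin: |s| = 1343, ∠ = 90.00° (in denominator)
∠G = 128.77° − 268.94° = -140.17°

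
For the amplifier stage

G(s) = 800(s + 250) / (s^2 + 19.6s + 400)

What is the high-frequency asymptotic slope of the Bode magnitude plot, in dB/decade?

Each pole contributes −20 dB/decade at high frequency; each zero contributes +20 dB/decade.
Net: 1 zero(s) − 2 pole(s) → -20 dB/decade.

-20 dB/decade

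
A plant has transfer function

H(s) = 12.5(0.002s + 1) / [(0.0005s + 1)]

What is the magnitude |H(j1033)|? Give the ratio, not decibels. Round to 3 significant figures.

At ω = 1033 rad/s:
zero (1 + j1033·0.002) = 1 + j2.066 → |·| ≈ 2.2953, ∠ ≈ 64.17°
pole (1 + j1033·0.0005) = 1 + j0.5165 → |·| ≈ 1.1255, ∠ ≈ 27.32°
|H| = 12.5 · 2.2953 / (1.1255) ≈ 25.492

25.5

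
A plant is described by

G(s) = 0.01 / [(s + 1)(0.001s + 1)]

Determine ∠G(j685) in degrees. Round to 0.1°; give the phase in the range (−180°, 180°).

At ω = 685 rad/s:
pole (1 + j685·1) = 1 + j685 → |·| ≈ 685, ∠ ≈ 89.92°
pole (1 + j685·0.001) = 1 + j0.685 → |·| ≈ 1.2121, ∠ ≈ 34.41°
∠G = (0°) − (89.92° + 34.41°) = -124.33°

-124.3°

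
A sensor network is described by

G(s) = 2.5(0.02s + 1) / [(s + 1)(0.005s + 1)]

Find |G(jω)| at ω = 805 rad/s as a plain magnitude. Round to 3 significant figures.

0.0121

At ω = 805 rad/s:
zero (1 + j805·0.02) = 1 + j16.1 → |·| ≈ 16.131, ∠ ≈ 86.45°
pole (1 + j805·1) = 1 + j805 → |·| ≈ 805, ∠ ≈ 89.93°
pole (1 + j805·0.005) = 1 + j4.025 → |·| ≈ 4.1474, ∠ ≈ 76.05°
|G| = 2.5 · 16.131 / (805 · 4.1474) ≈ 0.012079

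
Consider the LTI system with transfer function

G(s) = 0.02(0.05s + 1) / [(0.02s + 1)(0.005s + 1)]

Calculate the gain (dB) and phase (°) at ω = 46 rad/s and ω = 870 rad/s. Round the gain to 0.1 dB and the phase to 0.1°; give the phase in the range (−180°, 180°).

ω = 46: -28.9 dB, 10.9°; ω = 870: -39.0 dB, -75.1°

At ω = 46 rad/s:
zero (1 + j46·0.05) = 1 + j2.3 → |·| ≈ 2.508, ∠ ≈ 66.50°
pole (1 + j46·0.02) = 1 + j0.92 → |·| ≈ 1.3588, ∠ ≈ 42.61°
pole (1 + j46·0.005) = 1 + j0.23 → |·| ≈ 1.0261, ∠ ≈ 12.95°
|G| = 0.02 · 2.508 / (1.3588 · 1.0261) ≈ 0.035976
Gain = 20 log₁₀(0.035976) ≈ -28.88 dB
∠G = (66.50°) − (42.61° + 12.95°) = 10.94°

At ω = 870 rad/s:
zero (1 + j870·0.05) = 1 + j43.5 → |·| ≈ 43.511, ∠ ≈ 88.68°
pole (1 + j870·0.02) = 1 + j17.4 → |·| ≈ 17.429, ∠ ≈ 86.71°
pole (1 + j870·0.005) = 1 + j4.35 → |·| ≈ 4.4635, ∠ ≈ 77.05°
|G| = 0.02 · 43.511 / (17.429 · 4.4635) ≈ 0.011186
Gain = 20 log₁₀(0.011186) ≈ -39.03 dB
∠G = (88.68°) − (86.71° + 77.05°) = -75.08°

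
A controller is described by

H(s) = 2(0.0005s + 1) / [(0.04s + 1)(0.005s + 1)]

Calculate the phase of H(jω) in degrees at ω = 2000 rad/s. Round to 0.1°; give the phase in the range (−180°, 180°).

-128.6°

At ω = 2000 rad/s:
zero (1 + j2000·0.0005) = 1 + j1 → |·| ≈ 1.4142, ∠ ≈ 45.00°
pole (1 + j2000·0.04) = 1 + j80 → |·| ≈ 80.006, ∠ ≈ 89.28°
pole (1 + j2000·0.005) = 1 + j10 → |·| ≈ 10.05, ∠ ≈ 84.29°
∠H = (45.00°) − (89.28° + 84.29°) = -128.57°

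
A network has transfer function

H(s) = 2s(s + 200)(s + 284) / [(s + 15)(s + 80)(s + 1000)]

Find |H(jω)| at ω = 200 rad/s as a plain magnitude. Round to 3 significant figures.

0.892

At s = jω = j200:
zero (s+200): 200 + j200 → |·| = √(200²+200²) = √80000 ≈ 282.84, ∠ = arctan(200/200) ≈ 45.00°
zero (s+284): 284 + j200 → |·| = √(284²+200²) = √120656 ≈ 347.36, ∠ = arctan(200/284) ≈ 35.15°
zero at origin: s = j200 → |·| = 200, ∠ = 90.00°
pole (s+15): 15 + j200 → |·| = √(15²+200²) = √40225 ≈ 200.56, ∠ = arctan(200/15) ≈ 85.71°
pole (s+80): 80 + j200 → |·| = √(80²+200²) = √46400 ≈ 215.41, ∠ = arctan(200/80) ≈ 68.20°
pole (s+1000): 1000 + j200 → |·| = √(1000²+200²) = √1040000 ≈ 1019.8, ∠ = arctan(200/1000) ≈ 11.31°
|H| = 2 · 1.9649e+07 / 4.4058e+07 ≈ 0.89196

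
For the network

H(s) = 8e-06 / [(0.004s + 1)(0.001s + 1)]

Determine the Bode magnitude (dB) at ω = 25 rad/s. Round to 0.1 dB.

At ω = 25 rad/s:
pole (1 + j25·0.004) = 1 + j0.1 → |·| ≈ 1.005, ∠ ≈ 5.71°
pole (1 + j25·0.001) = 1 + j0.025 → |·| ≈ 1.0003, ∠ ≈ 1.43°
|H| = 8e-06 · 1 / (1.005 · 1.0003) ≈ 7.9578e-06
Gain = 20 log₁₀(7.9578e-06) ≈ -101.98 dB

-102.0 dB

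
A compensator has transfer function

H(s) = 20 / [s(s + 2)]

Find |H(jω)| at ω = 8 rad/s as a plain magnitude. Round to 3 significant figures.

0.303

At s = jω = j8:
pole (s+2): 2 + j8 → |·| = √(2²+8²) = √68 ≈ 8.2462, ∠ = arctan(8/2) ≈ 75.96°
pole at origin: |s| = 8, ∠ = 90.00° (in denominator)
|H| = 20 / 65.97 ≈ 0.30317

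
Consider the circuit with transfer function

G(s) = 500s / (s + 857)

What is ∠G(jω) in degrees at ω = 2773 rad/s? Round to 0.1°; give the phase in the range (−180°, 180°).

At s = jω = j2773:
zero at origin: s = j2773 → |·| = 2773, ∠ = 90.00°
pole (s+857): 857 + j2773 → |·| = √(857²+2773²) = √8423978 ≈ 2902.4, ∠ = arctan(2773/857) ≈ 72.83°
∠G = 90.00° − 72.83° = 17.17°

17.2°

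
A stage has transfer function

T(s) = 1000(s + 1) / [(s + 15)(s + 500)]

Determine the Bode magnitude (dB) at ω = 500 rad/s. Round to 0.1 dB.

3.0 dB

At s = jω = j500:
zero (s+1): 1 + j500 → |·| = √(1²+500²) = √250001 ≈ 500, ∠ = arctan(500/1) ≈ 89.89°
pole (s+15): 15 + j500 → |·| = √(15²+500²) = √250225 ≈ 500.22, ∠ = arctan(500/15) ≈ 88.28°
pole (s+500): 500 + j500 → |·| = √(500²+500²) = √500000 ≈ 707.11, ∠ = arctan(500/500) ≈ 45.00°
|T| = 1000 · 500 / 3.5371e+05 ≈ 1.4136
Gain = 20 log₁₀(1.4136) ≈ 3.01 dB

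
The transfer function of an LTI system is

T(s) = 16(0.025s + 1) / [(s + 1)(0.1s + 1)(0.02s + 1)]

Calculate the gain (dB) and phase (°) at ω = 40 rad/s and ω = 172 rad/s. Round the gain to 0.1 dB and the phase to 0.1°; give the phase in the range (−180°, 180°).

ω = 40: -19.4 dB, -158.2°; ω = 172: -43.5 dB, -173.2°

At ω = 40 rad/s:
zero (1 + j40·0.025) = 1 + j1 → |·| ≈ 1.4142, ∠ ≈ 45.00°
pole (1 + j40·1) = 1 + j40 → |·| ≈ 40.012, ∠ ≈ 88.57°
pole (1 + j40·0.1) = 1 + j4 → |·| ≈ 4.1231, ∠ ≈ 75.96°
pole (1 + j40·0.02) = 1 + j0.8 → |·| ≈ 1.2806, ∠ ≈ 38.66°
|T| = 16 · 1.4142 / (40.012 · 4.1231 · 1.2806) ≈ 0.1071
Gain = 20 log₁₀(0.1071) ≈ -19.40 dB
∠T = (45.00°) − (88.57° + 75.96° + 38.66°) = -158.19°

At ω = 172 rad/s:
zero (1 + j172·0.025) = 1 + j4.3 → |·| ≈ 4.4147, ∠ ≈ 76.91°
pole (1 + j172·1) = 1 + j172 → |·| ≈ 172, ∠ ≈ 89.67°
pole (1 + j172·0.1) = 1 + j17.2 → |·| ≈ 17.229, ∠ ≈ 86.67°
pole (1 + j172·0.02) = 1 + j3.44 → |·| ≈ 3.5824, ∠ ≈ 73.79°
|T| = 16 · 4.4147 / (172 · 17.229 · 3.5824) ≈ 0.0066536
Gain = 20 log₁₀(0.0066536) ≈ -43.54 dB
∠T = (76.91°) − (89.67° + 86.67° + 73.79°) = -173.22°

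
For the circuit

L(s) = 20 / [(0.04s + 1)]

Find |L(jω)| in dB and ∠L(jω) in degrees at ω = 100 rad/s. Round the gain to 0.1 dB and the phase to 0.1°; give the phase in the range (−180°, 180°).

At ω = 100 rad/s:
pole (1 + j100·0.04) = 1 + j4 → |·| ≈ 4.1231, ∠ ≈ 75.96°
|L| = 20 · 1 / (4.1231) ≈ 4.8507
Gain = 20 log₁₀(4.8507) ≈ 13.72 dB
∠L = (0°) − (75.96°) = -75.96°

13.7 dB, -76.0°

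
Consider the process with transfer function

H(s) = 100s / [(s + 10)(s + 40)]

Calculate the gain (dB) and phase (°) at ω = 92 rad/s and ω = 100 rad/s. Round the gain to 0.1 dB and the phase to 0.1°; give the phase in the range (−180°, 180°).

ω = 92: -0.1 dB, -60.3°; ω = 100: -0.7 dB, -62.5°

At s = jω = j92:
zero at origin: s = j92 → |·| = 92, ∠ = 90.00°
pole (s+10): 10 + j92 → |·| = √(10²+92²) = √8564 ≈ 92.542, ∠ = arctan(92/10) ≈ 83.80°
pole (s+40): 40 + j92 → |·| = √(40²+92²) = √10064 ≈ 100.32, ∠ = arctan(92/40) ≈ 66.50°
|H| = 100 · 92 / 9283.8 ≈ 0.99097
Gain = 20 log₁₀(0.99097) ≈ -0.08 dB
∠H = 90.00° − 150.30° = -60.30°

At s = jω = j100:
zero at origin: s = j100 → |·| = 100, ∠ = 90.00°
pole (s+10): 10 + j100 → |·| = √(10²+100²) = √10100 ≈ 100.5, ∠ = arctan(100/10) ≈ 84.29°
pole (s+40): 40 + j100 → |·| = √(40²+100²) = √11600 ≈ 107.7, ∠ = arctan(100/40) ≈ 68.20°
|H| = 100 · 100 / 10824 ≈ 0.92387
Gain = 20 log₁₀(0.92387) ≈ -0.69 dB
∠H = 90.00° − 152.49° = -62.49°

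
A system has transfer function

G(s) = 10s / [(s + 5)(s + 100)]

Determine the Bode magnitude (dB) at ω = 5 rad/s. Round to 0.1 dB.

At s = jω = j5:
zero at origin: s = j5 → |·| = 5, ∠ = 90.00°
pole (s+5): 5 + j5 → |·| = √(5²+5²) = √50 ≈ 7.0711, ∠ = arctan(5/5) ≈ 45.00°
pole (s+100): 100 + j5 → |·| = √(100²+5²) = √10025 ≈ 100.12, ∠ = arctan(5/100) ≈ 2.86°
|G| = 10 · 5 / 707.96 ≈ 0.070625
Gain = 20 log₁₀(0.070625) ≈ -23.02 dB

-23.0 dB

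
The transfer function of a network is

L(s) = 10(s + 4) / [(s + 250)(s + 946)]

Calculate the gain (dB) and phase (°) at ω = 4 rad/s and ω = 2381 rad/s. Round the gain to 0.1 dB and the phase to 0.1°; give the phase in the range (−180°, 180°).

At s = jω = j4:
zero (s+4): 4 + j4 → |·| = √(4²+4²) = √32 ≈ 5.6569, ∠ = arctan(4/4) ≈ 45.00°
pole (s+250): 250 + j4 → |·| = √(250²+4²) = √62516 ≈ 250.03, ∠ = arctan(4/250) ≈ 0.92°
pole (s+946): 946 + j4 → |·| = √(946²+4²) = √894932 ≈ 946.01, ∠ = arctan(4/946) ≈ 0.24°
|L| = 10 · 5.6569 / 2.3653e+05 ≈ 0.00023916
Gain = 20 log₁₀(0.00023916) ≈ -72.43 dB
∠L = 45.00° − 1.16° = 43.84°

At s = jω = j2381:
zero (s+4): 4 + j2381 → |·| = √(4²+2381²) = √5669177 ≈ 2381, ∠ = arctan(2381/4) ≈ 89.90°
pole (s+250): 250 + j2381 → |·| = √(250²+2381²) = √5731661 ≈ 2394.1, ∠ = arctan(2381/250) ≈ 84.01°
pole (s+946): 946 + j2381 → |·| = √(946²+2381²) = √6564077 ≈ 2562, ∠ = arctan(2381/946) ≈ 68.33°
|L| = 10 · 2381 / 6.1337e+06 ≈ 0.0038818
Gain = 20 log₁₀(0.0038818) ≈ -48.22 dB
∠L = 89.90° − 152.34° = -62.44°

ω = 4: -72.4 dB, 43.8°; ω = 2381: -48.2 dB, -62.4°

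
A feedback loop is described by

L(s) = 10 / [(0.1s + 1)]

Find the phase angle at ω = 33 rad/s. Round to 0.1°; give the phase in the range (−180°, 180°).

At ω = 33 rad/s:
pole (1 + j33·0.1) = 1 + j3.3 → |·| ≈ 3.4482, ∠ ≈ 73.14°
∠L = (0°) − (73.14°) = -73.14°

-73.1°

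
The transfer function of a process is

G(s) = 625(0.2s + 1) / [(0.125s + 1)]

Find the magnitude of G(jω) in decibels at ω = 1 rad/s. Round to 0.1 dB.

56.0 dB

At ω = 1 rad/s:
zero (1 + j1·0.2) = 1 + j0.2 → |·| ≈ 1.0198, ∠ ≈ 11.31°
pole (1 + j1·0.125) = 1 + j0.125 → |·| ≈ 1.0078, ∠ ≈ 7.13°
|G| = 625 · 1.0198 / (1.0078) ≈ 632.44
Gain = 20 log₁₀(632.44) ≈ 56.02 dB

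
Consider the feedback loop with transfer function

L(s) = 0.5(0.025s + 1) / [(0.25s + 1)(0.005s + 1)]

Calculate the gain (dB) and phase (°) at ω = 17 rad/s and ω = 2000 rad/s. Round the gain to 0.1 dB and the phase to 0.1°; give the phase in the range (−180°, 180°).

ω = 17: -18.1 dB, -58.6°; ω = 2000: -46.1 dB, -85.3°

At ω = 17 rad/s:
zero (1 + j17·0.025) = 1 + j0.425 → |·| ≈ 1.0866, ∠ ≈ 23.03°
pole (1 + j17·0.25) = 1 + j4.25 → |·| ≈ 4.3661, ∠ ≈ 76.76°
pole (1 + j17·0.005) = 1 + j0.085 → |·| ≈ 1.0036, ∠ ≈ 4.86°
|L| = 0.5 · 1.0866 / (4.3661 · 1.0036) ≈ 0.12399
Gain = 20 log₁₀(0.12399) ≈ -18.13 dB
∠L = (23.03°) − (76.76° + 4.86°) = -58.59°

At ω = 2000 rad/s:
zero (1 + j2000·0.025) = 1 + j50 → |·| ≈ 50.01, ∠ ≈ 88.85°
pole (1 + j2000·0.25) = 1 + j500 → |·| ≈ 500, ∠ ≈ 89.89°
pole (1 + j2000·0.005) = 1 + j10 → |·| ≈ 10.05, ∠ ≈ 84.29°
|L| = 0.5 · 50.01 / (500 · 10.05) ≈ 0.0049761
Gain = 20 log₁₀(0.0049761) ≈ -46.06 dB
∠L = (88.85°) − (89.89° + 84.29°) = -85.33°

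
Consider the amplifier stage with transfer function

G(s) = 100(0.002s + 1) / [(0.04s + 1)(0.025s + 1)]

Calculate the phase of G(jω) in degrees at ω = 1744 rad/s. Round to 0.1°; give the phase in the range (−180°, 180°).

-103.9°

At ω = 1744 rad/s:
zero (1 + j1744·0.002) = 1 + j3.488 → |·| ≈ 3.6285, ∠ ≈ 74.00°
pole (1 + j1744·0.04) = 1 + j69.76 → |·| ≈ 69.767, ∠ ≈ 89.18°
pole (1 + j1744·0.025) = 1 + j43.6 → |·| ≈ 43.611, ∠ ≈ 88.69°
∠G = (74.00°) − (89.18° + 88.69°) = -103.87°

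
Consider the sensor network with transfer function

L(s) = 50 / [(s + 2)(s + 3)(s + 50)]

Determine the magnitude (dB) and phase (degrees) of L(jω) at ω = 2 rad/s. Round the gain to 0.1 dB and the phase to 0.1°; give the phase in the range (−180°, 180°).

-20.2 dB, -81.0°

At s = jω = j2:
pole (s+2): 2 + j2 → |·| = √(2²+2²) = √8 ≈ 2.8284, ∠ = arctan(2/2) ≈ 45.00°
pole (s+3): 3 + j2 → |·| = √(3²+2²) = √13 ≈ 3.6056, ∠ = arctan(2/3) ≈ 33.69°
pole (s+50): 50 + j2 → |·| = √(50²+2²) = √2504 ≈ 50.04, ∠ = arctan(2/50) ≈ 2.29°
|L| = 50 / 510.31 ≈ 0.09798
Gain = 20 log₁₀(0.09798) ≈ -20.18 dB
∠L = 0.00° − 80.98° = -80.98°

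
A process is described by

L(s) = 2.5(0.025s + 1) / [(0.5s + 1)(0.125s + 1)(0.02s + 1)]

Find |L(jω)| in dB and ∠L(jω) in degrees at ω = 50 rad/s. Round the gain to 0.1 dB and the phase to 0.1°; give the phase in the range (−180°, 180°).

-35.0 dB, -162.3°

At ω = 50 rad/s:
zero (1 + j50·0.025) = 1 + j1.25 → |·| ≈ 1.6008, ∠ ≈ 51.34°
pole (1 + j50·0.5) = 1 + j25 → |·| ≈ 25.02, ∠ ≈ 87.71°
pole (1 + j50·0.125) = 1 + j6.25 → |·| ≈ 6.3295, ∠ ≈ 80.91°
pole (1 + j50·0.02) = 1 + j1 → |·| ≈ 1.4142, ∠ ≈ 45.00°
|L| = 2.5 · 1.6008 / (25.02 · 6.3295 · 1.4142) ≈ 0.017869
Gain = 20 log₁₀(0.017869) ≈ -34.96 dB
∠L = (51.34°) − (87.71° + 80.91° + 45.00°) = -162.28°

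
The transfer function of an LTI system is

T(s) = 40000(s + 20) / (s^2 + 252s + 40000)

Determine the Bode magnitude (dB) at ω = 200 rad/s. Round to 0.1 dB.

44.1 dB

At s = jω = j200:
zero (s+20): 20 + j200 → |·| = √(20²+200²) = √40400 ≈ 201, ∠ = arctan(200/20) ≈ 84.29°
quadratic: (j200)² + 252·j200 + 40000 = 0 + j50400 → |·| ≈ 50400, ∠ ≈ 90.00°
|T| = 40000 · 201 / 50400 ≈ 159.52
Gain = 20 log₁₀(159.52) ≈ 44.06 dB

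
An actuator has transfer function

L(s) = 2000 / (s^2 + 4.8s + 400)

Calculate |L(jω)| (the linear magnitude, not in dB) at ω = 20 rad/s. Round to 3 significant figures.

At s = jω = j20:
quadratic: (j20)² + 4.8·j20 + 400 = 0 + j96 → |·| ≈ 96, ∠ ≈ 90.00°
|L| = 2000 / 96 ≈ 20.833

20.8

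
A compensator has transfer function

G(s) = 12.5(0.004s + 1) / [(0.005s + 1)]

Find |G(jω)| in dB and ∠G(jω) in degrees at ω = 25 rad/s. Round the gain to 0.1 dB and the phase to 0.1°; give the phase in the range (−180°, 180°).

At ω = 25 rad/s:
zero (1 + j25·0.004) = 1 + j0.1 → |·| ≈ 1.005, ∠ ≈ 5.71°
pole (1 + j25·0.005) = 1 + j0.125 → |·| ≈ 1.0078, ∠ ≈ 7.13°
|G| = 12.5 · 1.005 / (1.0078) ≈ 12.465
Gain = 20 log₁₀(12.465) ≈ 21.91 dB
∠G = (5.71°) − (7.13°) = -1.42°

21.9 dB, -1.4°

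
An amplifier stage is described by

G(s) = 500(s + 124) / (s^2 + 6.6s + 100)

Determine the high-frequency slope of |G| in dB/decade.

Each pole contributes −20 dB/decade at high frequency; each zero contributes +20 dB/decade.
Net: 1 zero(s) − 2 pole(s) → -20 dB/decade.

-20 dB/decade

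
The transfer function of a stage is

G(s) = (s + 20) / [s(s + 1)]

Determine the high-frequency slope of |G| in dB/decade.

Each pole contributes −20 dB/decade at high frequency; each zero contributes +20 dB/decade.
Net: 1 zero(s) − 2 pole(s) → -20 dB/decade.

-20 dB/decade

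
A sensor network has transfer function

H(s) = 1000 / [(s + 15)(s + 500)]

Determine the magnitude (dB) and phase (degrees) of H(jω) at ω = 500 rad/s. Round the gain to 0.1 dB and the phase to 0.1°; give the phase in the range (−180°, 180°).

At s = jω = j500:
pole (s+15): 15 + j500 → |·| = √(15²+500²) = √250225 ≈ 500.22, ∠ = arctan(500/15) ≈ 88.28°
pole (s+500): 500 + j500 → |·| = √(500²+500²) = √500000 ≈ 707.11, ∠ = arctan(500/500) ≈ 45.00°
|H| = 1000 / 3.5371e+05 ≈ 0.0028272
Gain = 20 log₁₀(0.0028272) ≈ -50.97 dB
∠H = 0.00° − 133.28° = -133.28°

-51.0 dB, -133.3°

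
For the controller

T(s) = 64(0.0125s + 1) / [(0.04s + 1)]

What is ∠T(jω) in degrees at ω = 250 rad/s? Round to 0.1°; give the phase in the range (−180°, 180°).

At ω = 250 rad/s:
zero (1 + j250·0.0125) = 1 + j3.125 → |·| ≈ 3.2811, ∠ ≈ 72.26°
pole (1 + j250·0.04) = 1 + j10 → |·| ≈ 10.05, ∠ ≈ 84.29°
∠T = (72.26°) − (84.29°) = -12.03°

-12.0°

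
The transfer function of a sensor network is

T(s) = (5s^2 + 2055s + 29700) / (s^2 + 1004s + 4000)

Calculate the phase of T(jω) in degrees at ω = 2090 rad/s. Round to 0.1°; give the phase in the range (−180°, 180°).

Substitute s = j2090:
Numerator: 5(j2090)^2 + 2055(j2090) + 29700 = -21810800 + j4294950
Denominator: (j2090)^2 + 1004(j2090) + 4000 = -4364100 + j2098360
|N| = √(21810800² + 4294950²) ≈ 2.223e+07, ∠N ≈ 168.86°
|D| = √(4364100² + 2098360²) ≈ 4.8424e+06, ∠D ≈ 154.32°
∠T = 168.86° − 154.32° = 14.54°

14.5°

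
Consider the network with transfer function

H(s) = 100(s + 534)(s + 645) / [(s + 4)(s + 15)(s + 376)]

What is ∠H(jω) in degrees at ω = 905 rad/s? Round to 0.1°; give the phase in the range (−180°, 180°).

-132.3°

At s = jω = j905:
zero (s+534): 534 + j905 → |·| = √(534²+905²) = √1104181 ≈ 1050.8, ∠ = arctan(905/534) ≈ 59.46°
zero (s+645): 645 + j905 → |·| = √(645²+905²) = √1235050 ≈ 1111.3, ∠ = arctan(905/645) ≈ 54.52°
pole (s+4): 4 + j905 → |·| = √(4²+905²) = √819041 ≈ 905.01, ∠ = arctan(905/4) ≈ 89.75°
pole (s+15): 15 + j905 → |·| = √(15²+905²) = √819250 ≈ 905.12, ∠ = arctan(905/15) ≈ 89.05°
pole (s+376): 376 + j905 → |·| = √(376²+905²) = √960401 ≈ 980, ∠ = arctan(905/376) ≈ 67.44°
∠H = 113.98° − 246.24° = -132.26°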